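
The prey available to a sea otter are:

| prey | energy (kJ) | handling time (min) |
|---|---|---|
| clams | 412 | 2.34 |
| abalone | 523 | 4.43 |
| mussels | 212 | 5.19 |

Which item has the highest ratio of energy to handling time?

clams

In descending order of E/h:
clams: 412/2.34 = 176 kJ/min
abalone: 523/4.43 = 118 kJ/min
mussels: 212/5.19 = 40.8 kJ/min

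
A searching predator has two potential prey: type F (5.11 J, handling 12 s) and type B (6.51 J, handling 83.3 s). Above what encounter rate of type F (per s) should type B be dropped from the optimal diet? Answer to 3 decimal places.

0.019 per s

The zero-one rule: include type B iff E₂/h₂ > λE₁/(1+λh₁). Equality gives the switch point.
λE₁h₂ = E₂ + λE₂h₁ ⇒ λ = E₂/(E₁h₂ − E₂h₁) = 6.51/(425.7 − 78.12) = 0.01873 per s.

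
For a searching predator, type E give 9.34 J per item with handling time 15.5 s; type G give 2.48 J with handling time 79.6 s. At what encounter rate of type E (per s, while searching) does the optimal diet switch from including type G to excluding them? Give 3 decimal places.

At the threshold, the rate on type E alone equals the profitability of type G: λ·9.34/(1 + λ·15.5) = 2.48/79.6 = 0.03116.
Rearranging, λ(9.34 − 0.03116×15.5) = 0.03116, so λ = 0.03116/8.857 = 0.003518 per s.

0.004 per s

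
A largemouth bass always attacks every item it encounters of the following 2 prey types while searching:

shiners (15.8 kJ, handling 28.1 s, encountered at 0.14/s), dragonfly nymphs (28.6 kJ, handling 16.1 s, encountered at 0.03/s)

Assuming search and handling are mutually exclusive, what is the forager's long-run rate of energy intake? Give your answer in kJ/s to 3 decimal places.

R = Σλ_iE_i / (1 + Σλ_ih_i)
Numerator: 0.14×15.8 + 0.03×28.6 = 3.07
Denominator: 1 + 0.14×28.1 + 0.03×16.1 = 5.417
R = 3.07/5.417 = 0.5667 kJ/s

0.567 kJ/s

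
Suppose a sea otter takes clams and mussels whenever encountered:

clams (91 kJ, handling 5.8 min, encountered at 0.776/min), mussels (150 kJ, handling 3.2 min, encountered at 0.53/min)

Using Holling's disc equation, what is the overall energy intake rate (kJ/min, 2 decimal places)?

20.86 kJ/min

R = (0.776×91 + 0.53×150) / (1 + 0.776×5.8 + 0.53×3.2) = 150.1/7.197 = 20.86 kJ/min.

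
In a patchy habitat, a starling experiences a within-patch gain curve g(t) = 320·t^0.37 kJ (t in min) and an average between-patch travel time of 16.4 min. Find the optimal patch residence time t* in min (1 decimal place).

Maximise g(t)/(T+t): set derivative to zero → g'(t)(T+t) = g(t).
g'(t) = 0.37·320·t^-0.63. Setting 0.37·320·t^-0.63 = 320·t^0.37/(16.4+t) gives 0.37(16.4+t) = t, so 0.63·t = 0.37×16.4.
t* = 0.37×16.4/0.63 = 9.632 min.

9.6 min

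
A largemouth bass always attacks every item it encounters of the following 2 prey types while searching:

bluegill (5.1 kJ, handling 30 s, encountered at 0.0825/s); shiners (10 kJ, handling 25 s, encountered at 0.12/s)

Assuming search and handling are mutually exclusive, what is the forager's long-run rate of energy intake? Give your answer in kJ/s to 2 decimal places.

R = Σλ_iE_i / (1 + Σλ_ih_i)
Numerator: 0.0825×5.1 + 0.12×10 = 1.621
Denominator: 1 + 0.0825×30 + 0.12×25 = 6.475
R = 1.621/6.475 = 0.2503 kJ/s

0.25 kJ/s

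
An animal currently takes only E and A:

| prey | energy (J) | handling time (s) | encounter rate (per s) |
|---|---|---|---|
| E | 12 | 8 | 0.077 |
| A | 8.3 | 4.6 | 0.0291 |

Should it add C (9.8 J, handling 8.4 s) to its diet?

Intake rate on the current diet: R = (0.077×12 + 0.0291×8.3) / (1 + 0.077×8 + 0.0291×4.6) = 1.166/1.75 = 0.6661 J/s.
Profitability of C: 9.8/8.4 = 1.167 J/s.
1.167 > 0.6661, so adding C raises the average — include it.

Yes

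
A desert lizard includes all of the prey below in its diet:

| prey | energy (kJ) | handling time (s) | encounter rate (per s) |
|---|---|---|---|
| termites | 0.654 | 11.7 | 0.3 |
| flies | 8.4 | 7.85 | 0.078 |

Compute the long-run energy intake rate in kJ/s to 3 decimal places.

0.166 kJ/s

R = Σλ_iE_i / (1 + Σλ_ih_i)
Numerator: 0.3×0.654 + 0.078×8.4 = 0.8514
Denominator: 1 + 0.3×11.7 + 0.078×7.85 = 5.122
R = 0.8514/5.122 = 0.1662 kJ/s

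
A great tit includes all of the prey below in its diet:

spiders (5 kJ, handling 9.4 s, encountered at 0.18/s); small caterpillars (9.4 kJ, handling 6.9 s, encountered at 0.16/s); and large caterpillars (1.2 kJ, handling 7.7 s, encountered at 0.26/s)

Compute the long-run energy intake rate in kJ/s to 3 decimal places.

0.468 kJ/s

R = (0.18×5 + 0.16×9.4 + 0.26×1.2) / (1 + 0.18×9.4 + 0.16×6.9 + 0.26×7.7) = 2.716/5.798 = 0.4684 kJ/s.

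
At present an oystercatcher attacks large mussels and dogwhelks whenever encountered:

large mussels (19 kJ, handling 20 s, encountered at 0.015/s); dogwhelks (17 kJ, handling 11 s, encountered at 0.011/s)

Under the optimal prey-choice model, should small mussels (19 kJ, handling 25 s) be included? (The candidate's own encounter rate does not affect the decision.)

Yes

On large mussels and dogwhelks alone, R = ΣλE/(1+Σλh) = 0.472/1.421 = 0.3322 kJ/s.
small mussels: E/h = 19/25 = 0.76 kJ/s.
Since 0.76 > R, including small mussels increases the long-run rate.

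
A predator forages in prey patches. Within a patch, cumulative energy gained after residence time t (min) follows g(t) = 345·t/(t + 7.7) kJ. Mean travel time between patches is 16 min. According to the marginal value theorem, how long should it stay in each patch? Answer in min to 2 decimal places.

11.10 min

Optimal t* satisfies g'(t*) = g(t*)/(T + t*).
g'(t) = 345·7.7/(t + 7.7)². Setting 345·7.7/(t+7.7)² = 345t/[(t+7.7)(16+t)] gives 7.7(16+t) = t(t+7.7), so t² = 7.7×16 = 123.2.
t* = √123.2 = 11.1 min.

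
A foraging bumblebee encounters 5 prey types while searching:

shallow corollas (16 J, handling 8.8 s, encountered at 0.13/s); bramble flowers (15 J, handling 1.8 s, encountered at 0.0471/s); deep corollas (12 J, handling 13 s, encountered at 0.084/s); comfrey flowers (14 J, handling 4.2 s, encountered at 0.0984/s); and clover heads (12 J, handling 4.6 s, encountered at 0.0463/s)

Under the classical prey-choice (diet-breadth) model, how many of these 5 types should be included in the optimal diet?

4

E/h in descending order: bramble flowers 8.33, comfrey flowers 3.33, clover heads 2.61, shallow corollas 1.82, deep corollas 0.923 J/s. The optimal diet is the largest prefix of this list for which every included type satisfies E_i/h_i > R on the types above it.
Rate on top 1: 0.6513. comfrey flowers: 3.33 > 0.6513 → include.
Rate on top 2: 1.391. clover heads: 2.61 > 1.391 → include.
Rate on top 3: 1.543. shallow corollas: 1.82 > 1.543 → include.
Rate on top 4: 1.653. deep corollas: 0.923 < 1.653 → exclude; stop.
Optimal diet: bramble flowers, comfrey flowers, clover heads, shallow corollas — 4 of 5 types.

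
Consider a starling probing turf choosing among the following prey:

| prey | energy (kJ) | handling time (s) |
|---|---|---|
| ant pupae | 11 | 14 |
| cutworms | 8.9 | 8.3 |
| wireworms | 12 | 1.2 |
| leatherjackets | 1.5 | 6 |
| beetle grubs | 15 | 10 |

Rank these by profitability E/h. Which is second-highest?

beetle grubs

Profitability E/h (kJ/s): ant pupae = 11/14 = 0.786, cutworms = 8.9/8.3 = 1.07, wireworms = 12/1.2 = 10, leatherjackets = 1.5/6 = 0.25, beetle grubs = 15/10 = 1.5.
Ranked: wireworms > beetle grubs > cutworms > ant pupae > leatherjackets.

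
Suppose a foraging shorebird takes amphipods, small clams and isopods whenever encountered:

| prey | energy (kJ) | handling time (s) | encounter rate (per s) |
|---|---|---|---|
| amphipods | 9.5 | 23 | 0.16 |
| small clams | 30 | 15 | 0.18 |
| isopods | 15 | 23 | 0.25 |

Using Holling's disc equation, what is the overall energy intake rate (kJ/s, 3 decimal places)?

0.813 kJ/s

Energy encountered per unit search time: 0.16×9.5 + 0.18×30 + 0.25×15 = 10.67 kJ/s.
Handling time per unit search time: 0.16×23 + 0.18×15 + 0.25×23 = 12.13.
Rate = 10.67/(1 + 12.13) = 0.8126 kJ/s.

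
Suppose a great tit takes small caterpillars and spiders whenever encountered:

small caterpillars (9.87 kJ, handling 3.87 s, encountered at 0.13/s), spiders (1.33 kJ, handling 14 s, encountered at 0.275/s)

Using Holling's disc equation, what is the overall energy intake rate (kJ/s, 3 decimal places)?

R = (0.13×9.87 + 0.275×1.33) / (1 + 0.13×3.87 + 0.275×14) = 1.649/5.353 = 0.308 kJ/s.

0.308 kJ/s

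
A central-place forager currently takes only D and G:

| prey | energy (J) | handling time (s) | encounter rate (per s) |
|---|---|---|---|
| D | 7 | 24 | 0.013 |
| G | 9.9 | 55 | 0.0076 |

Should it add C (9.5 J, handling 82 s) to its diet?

On D and G alone, R = ΣλE/(1+Σλh) = 0.1662/1.73 = 0.09609 J/s.
C: E/h = 9.5/82 = 0.1159 J/s.
Since 0.1159 > R, including C increases the long-run rate.

Yes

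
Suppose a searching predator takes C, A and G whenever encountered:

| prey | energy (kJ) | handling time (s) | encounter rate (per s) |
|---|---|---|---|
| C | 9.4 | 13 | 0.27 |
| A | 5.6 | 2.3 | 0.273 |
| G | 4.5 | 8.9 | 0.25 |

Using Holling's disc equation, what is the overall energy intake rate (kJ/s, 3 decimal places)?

R = Σλ_iE_i / (1 + Σλ_ih_i)
Numerator: 0.27×9.4 + 0.273×5.6 + 0.25×4.5 = 5.192
Denominator: 1 + 0.27×13 + 0.273×2.3 + 0.25×8.9 = 7.363
R = 5.192/7.363 = 0.7051 kJ/s

0.705 kJ/s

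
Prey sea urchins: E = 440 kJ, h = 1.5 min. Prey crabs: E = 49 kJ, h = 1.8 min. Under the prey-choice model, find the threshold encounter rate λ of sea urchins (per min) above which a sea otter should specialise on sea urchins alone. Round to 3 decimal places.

At the threshold, the rate on sea urchins alone equals the profitability of crabs: λ·440/(1 + λ·1.5) = 49/1.8 = 27.22.
Rearranging, λ(440 − 27.22×1.5) = 27.22, so λ = 27.22/399.2 = 0.0682 per min.

0.068 per min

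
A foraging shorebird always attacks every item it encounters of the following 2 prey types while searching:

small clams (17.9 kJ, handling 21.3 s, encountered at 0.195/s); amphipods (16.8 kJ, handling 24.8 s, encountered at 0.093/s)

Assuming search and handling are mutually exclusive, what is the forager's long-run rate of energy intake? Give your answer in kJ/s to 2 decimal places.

0.68 kJ/s

R = Σλ_iE_i / (1 + Σλ_ih_i)
Numerator: 0.195×17.9 + 0.093×16.8 = 5.053
Denominator: 1 + 0.195×21.3 + 0.093×24.8 = 7.46
R = 5.053/7.46 = 0.6773 kJ/s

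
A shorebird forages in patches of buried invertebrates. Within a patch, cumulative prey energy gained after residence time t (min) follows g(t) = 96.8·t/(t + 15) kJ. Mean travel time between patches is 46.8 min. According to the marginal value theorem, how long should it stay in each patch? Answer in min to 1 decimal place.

26.5 min

Maximise g(t)/(T+t): set derivative to zero → g'(t)(T+t) = g(t).
g'(t) = 96.8·15/(t + 15)². Setting 96.8·15/(t+15)² = 96.8t/[(t+15)(46.8+t)] gives 15(46.8+t) = t(t+15), so t² = 15×46.8 = 702.
t* = √702 = 26.5 min.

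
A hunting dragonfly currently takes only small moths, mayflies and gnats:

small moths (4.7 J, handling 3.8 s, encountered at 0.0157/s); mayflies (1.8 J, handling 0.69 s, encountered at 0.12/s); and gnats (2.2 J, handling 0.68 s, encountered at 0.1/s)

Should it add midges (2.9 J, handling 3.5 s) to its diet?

Intake rate on the current diet: R = (0.0157×4.7 + 0.12×1.8 + 0.1×2.2) / (1 + 0.0157×3.8 + 0.12×0.69 + 0.1×0.68) = 0.5098/1.21 = 0.4212 J/s.
Profitability of midges: 2.9/3.5 = 0.8286 J/s.
0.8286 > 0.4212, so adding midges raises the average — include it.

Yes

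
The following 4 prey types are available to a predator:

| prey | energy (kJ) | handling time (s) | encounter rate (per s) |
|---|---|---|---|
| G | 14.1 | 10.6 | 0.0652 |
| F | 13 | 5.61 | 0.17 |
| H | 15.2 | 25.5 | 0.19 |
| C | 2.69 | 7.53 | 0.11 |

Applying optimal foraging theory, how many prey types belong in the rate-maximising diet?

2

Rank by E/h (kJ/s): F 2.32, G 1.33, H 0.596, C 0.357. Include each in turn until the next type's E/h falls below the running intake rate.
Rate on top 1: 1.131. G: 1.33 > 1.131 → include.
Rate on top 2: 1.183. H: 0.596 < 1.183 → exclude; stop.
Optimal diet: F, G — 2 of 4 types.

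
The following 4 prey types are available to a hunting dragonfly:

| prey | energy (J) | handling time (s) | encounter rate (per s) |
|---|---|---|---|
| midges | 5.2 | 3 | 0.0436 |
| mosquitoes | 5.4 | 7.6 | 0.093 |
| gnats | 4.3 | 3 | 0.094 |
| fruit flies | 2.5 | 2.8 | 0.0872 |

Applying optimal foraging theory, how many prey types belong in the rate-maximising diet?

4

Profitabilities (E/h, J/s): midges 1.73, gnats 1.43, fruit flies 0.893, mosquitoes 0.711. Add prey in this order while the next type's profitability exceeds the intake rate on those already taken.
Rate on top 1: 0.2005. gnats: 1.43 > 0.2005 → include.
Rate on top 2: 0.4466. fruit flies: 0.893 > 0.4466 → include.
Rate on top 3: 0.5123. mosquitoes: 0.711 > 0.5123 → include.
Optimal diet: midges, gnats, fruit flies, mosquitoes — 4 of 4 types.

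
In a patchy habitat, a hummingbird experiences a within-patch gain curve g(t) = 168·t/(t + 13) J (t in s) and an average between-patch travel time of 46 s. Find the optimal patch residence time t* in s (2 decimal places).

24.45 s

Optimal t* satisfies g'(t*) = g(t*)/(T + t*).
g'(t) = 168·13/(t + 13)². Setting 168·13/(t+13)² = 168t/[(t+13)(46+t)] gives 13(46+t) = t(t+13), so t² = 13×46 = 598.
t* = √598 = 24.45 s.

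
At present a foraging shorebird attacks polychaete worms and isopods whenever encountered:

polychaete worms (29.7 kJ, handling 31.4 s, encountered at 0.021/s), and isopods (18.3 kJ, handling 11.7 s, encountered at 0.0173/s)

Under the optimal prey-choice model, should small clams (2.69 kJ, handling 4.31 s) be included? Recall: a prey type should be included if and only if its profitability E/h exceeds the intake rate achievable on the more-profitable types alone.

Yes

Intake rate on the current diet: R = (0.021×29.7 + 0.0173×18.3) / (1 + 0.021×31.4 + 0.0173×11.7) = 0.9403/1.862 = 0.505 kJ/s.
small clams: E/h = 2.69/4.31 = 0.6241 kJ/s.
0.6241 > 0.505, so adding small clams raises the average — include it.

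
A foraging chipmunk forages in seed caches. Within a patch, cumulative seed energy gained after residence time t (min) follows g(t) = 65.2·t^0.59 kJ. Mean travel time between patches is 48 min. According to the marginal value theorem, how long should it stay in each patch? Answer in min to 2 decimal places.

Maximise g(t)/(T+t): set derivative to zero → g'(t)(T+t) = g(t).
g'(t) = 0.59·65.2·t^-0.41. Setting 0.59·65.2·t^-0.41 = 65.2·t^0.59/(48+t) gives 0.59(48+t) = t, so 0.41·t = 0.59×48.
t* = 0.59×48/0.41 = 69.07 min.

69.07 min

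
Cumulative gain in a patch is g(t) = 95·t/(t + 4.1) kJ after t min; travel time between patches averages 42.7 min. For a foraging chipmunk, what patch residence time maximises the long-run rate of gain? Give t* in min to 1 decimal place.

Maximise g(t)/(T+t): set derivative to zero → g'(t)(T+t) = g(t).
g'(t) = 95·4.1/(t + 4.1)². Setting 95·4.1/(t+4.1)² = 95t/[(t+4.1)(42.7+t)] gives 4.1(42.7+t) = t(t+4.1), so t² = 4.1×42.7 = 175.1.
t* = √175.1 = 13.23 min.

13.2 min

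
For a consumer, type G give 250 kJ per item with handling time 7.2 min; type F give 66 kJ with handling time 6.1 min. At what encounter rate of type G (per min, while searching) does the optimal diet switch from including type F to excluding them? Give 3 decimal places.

0.063 per min

At the threshold, the rate on type G alone equals the profitability of type F: λ·250/(1 + λ·7.2) = 66/6.1 = 10.82.
Rearranging, λ(250 − 10.82×7.2) = 10.82, so λ = 10.82/172.1 = 0.06287 per min.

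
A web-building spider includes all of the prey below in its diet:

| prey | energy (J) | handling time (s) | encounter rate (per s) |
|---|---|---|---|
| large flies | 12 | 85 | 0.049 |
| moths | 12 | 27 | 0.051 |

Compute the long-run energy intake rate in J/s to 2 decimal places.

0.18 J/s

Energy encountered per unit search time: 0.049×12 + 0.051×12 = 1.2 J/s.
Handling time per unit search time: 0.049×85 + 0.051×27 = 5.542.
Rate = 1.2/(1 + 5.542) = 0.1834 J/s.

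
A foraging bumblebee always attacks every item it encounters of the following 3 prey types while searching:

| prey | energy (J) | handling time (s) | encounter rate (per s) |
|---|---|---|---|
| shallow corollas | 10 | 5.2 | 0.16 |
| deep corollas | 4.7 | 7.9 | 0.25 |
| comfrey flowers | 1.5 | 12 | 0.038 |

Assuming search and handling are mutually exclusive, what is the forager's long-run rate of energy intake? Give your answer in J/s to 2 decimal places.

0.66 J/s

R = (0.16×10 + 0.25×4.7 + 0.038×1.5) / (1 + 0.16×5.2 + 0.25×7.9 + 0.038×12) = 2.832/4.263 = 0.6643 J/s.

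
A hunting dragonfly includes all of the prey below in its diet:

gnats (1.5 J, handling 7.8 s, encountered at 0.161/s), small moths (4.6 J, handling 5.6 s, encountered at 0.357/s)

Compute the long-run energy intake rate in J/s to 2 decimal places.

0.44 J/s

R = Σλ_iE_i / (1 + Σλ_ih_i)
Numerator: 0.161×1.5 + 0.357×4.6 = 1.884
Denominator: 1 + 0.161×7.8 + 0.357×5.6 = 4.255
R = 1.884/4.255 = 0.4427 J/s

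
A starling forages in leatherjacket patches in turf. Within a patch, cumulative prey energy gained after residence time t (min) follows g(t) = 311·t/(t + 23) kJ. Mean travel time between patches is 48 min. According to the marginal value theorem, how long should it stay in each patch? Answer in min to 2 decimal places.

33.23 min

Maximise g(t)/(T+t): set derivative to zero → g'(t)(T+t) = g(t).
g'(t) = 311·23/(t + 23)². Setting 311·23/(t+23)² = 311t/[(t+23)(48+t)] gives 23(48+t) = t(t+23), so t² = 23×48 = 1104.
t* = √1104 = 33.23 min.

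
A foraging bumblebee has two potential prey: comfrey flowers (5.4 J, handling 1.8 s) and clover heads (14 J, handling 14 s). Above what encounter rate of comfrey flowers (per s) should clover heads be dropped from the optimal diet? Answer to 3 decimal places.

Drop clover heads once their profitability E₂/h₂ falls below the rate achievable on comfrey flowers alone: E₂/h₂ = λE₁/(1 + λh₁).
Solve for λ: λE₁h₂ = E₂(1 + λh₁) → λ(E₁h₂ − E₂h₁) = E₂ → λ = E₂/(E₁h₂ − E₂h₁).
λ = 14/(5.4×14 − 14×1.8) = 14/50.4 = 0.2778 per s.

0.278 per s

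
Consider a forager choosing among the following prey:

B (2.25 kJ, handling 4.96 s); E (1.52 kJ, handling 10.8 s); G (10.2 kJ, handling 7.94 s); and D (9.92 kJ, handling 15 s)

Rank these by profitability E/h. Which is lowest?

In descending order of E/h:
G: 10.2/7.94 = 1.28 kJ/s
D: 9.92/15 = 0.661 kJ/s
B: 2.25/4.96 = 0.454 kJ/s
E: 1.52/10.8 = 0.141 kJ/s

E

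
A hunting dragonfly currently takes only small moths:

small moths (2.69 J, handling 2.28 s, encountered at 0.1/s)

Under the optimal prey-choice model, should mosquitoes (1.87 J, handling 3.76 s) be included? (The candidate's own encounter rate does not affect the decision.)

On small moths alone, R = ΣλE/(1+Σλh) = 0.269/1.228 = 0.2191 J/s.
mosquitoes: E/h = 1.87/3.76 = 0.4973 J/s.
0.4973 > 0.2191, so adding mosquitoes raises the average — include it.

Yes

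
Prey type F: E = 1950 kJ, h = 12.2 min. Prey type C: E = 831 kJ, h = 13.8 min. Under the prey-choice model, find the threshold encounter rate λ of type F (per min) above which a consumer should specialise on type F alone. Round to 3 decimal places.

0.050 per min

The zero-one rule: include type C iff E₂/h₂ > λE₁/(1+λh₁). Equality gives the switch point.
λE₁h₂ = E₂ + λE₂h₁ ⇒ λ = E₂/(E₁h₂ − E₂h₁) = 831/(2.691e+04 − 1.014e+04) = 0.04955 per min.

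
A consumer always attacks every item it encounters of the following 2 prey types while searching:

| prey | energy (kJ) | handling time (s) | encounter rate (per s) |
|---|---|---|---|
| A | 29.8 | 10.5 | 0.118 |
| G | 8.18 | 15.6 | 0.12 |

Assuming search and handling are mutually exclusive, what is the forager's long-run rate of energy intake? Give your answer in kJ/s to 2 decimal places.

R = (0.118×29.8 + 0.12×8.18) / (1 + 0.118×10.5 + 0.12×15.6) = 4.498/4.111 = 1.094 kJ/s.

1.09 kJ/s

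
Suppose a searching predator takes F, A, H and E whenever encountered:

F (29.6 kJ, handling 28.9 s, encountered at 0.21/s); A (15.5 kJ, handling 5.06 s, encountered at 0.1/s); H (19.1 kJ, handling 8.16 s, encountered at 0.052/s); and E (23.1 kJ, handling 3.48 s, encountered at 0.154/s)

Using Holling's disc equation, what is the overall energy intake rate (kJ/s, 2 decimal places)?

1.44 kJ/s

Energy encountered per unit search time: 0.21×29.6 + 0.1×15.5 + 0.052×19.1 + 0.154×23.1 = 12.32 kJ/s.
Handling time per unit search time: 0.21×28.9 + 0.1×5.06 + 0.052×8.16 + 0.154×3.48 = 7.535.
Rate = 12.32/(1 + 7.535) = 1.443 kJ/s.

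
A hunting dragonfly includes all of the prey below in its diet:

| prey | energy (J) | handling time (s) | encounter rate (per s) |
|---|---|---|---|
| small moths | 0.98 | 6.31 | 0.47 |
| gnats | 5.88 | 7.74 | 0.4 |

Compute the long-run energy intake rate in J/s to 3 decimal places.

Energy encountered per unit search time: 0.47×0.98 + 0.4×5.88 = 2.813 J/s.
Handling time per unit search time: 0.47×6.31 + 0.4×7.74 = 6.062.
Rate = 2.813/(1 + 6.062) = 0.3983 J/s.

0.398 J/s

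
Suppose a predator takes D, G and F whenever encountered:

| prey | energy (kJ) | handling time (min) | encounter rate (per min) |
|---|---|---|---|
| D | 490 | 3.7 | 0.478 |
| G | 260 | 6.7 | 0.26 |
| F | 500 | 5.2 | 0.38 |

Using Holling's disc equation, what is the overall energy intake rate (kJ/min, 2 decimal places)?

75.82 kJ/min

Energy encountered per unit search time: 0.478×490 + 0.26×260 + 0.38×500 = 491.8 kJ/min.
Handling time per unit search time: 0.478×3.7 + 0.26×6.7 + 0.38×5.2 = 5.487.
Rate = 491.8/(1 + 5.487) = 75.82 kJ/min.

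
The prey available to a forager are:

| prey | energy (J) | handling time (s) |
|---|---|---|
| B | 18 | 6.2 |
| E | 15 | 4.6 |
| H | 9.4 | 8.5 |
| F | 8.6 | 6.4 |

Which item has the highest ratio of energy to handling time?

E

In descending order of E/h:
E: 15/4.6 = 3.26 J/s
B: 18/6.2 = 2.9 J/s
F: 8.6/6.4 = 1.34 J/s
H: 9.4/8.5 = 1.11 J/s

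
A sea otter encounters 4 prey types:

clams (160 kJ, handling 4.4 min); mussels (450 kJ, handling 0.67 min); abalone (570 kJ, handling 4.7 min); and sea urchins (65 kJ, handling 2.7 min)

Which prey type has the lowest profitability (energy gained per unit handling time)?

In descending order of E/h:
mussels: 450/0.67 = 672 kJ/min
abalone: 570/4.7 = 121 kJ/min
clams: 160/4.4 = 36.4 kJ/min
sea urchins: 65/2.7 = 24.1 kJ/min

sea urchins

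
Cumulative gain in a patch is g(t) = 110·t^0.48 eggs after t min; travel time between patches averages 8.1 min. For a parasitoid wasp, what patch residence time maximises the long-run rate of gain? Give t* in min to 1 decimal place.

Maximise g(t)/(T+t): set derivative to zero → g'(t)(T+t) = g(t).
g'(t) = 0.48·110·t^-0.52. Setting 0.48·110·t^-0.52 = 110·t^0.48/(8.1+t) gives 0.48(8.1+t) = t, so 0.52·t = 0.48×8.1.
t* = 0.48×8.1/0.52 = 7.477 min.

7.5 min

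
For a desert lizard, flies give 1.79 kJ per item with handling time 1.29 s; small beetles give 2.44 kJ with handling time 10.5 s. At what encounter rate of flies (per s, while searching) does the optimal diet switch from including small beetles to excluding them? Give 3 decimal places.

0.156 per s

Drop small beetles once their profitability E₂/h₂ falls below the rate achievable on flies alone: E₂/h₂ = λE₁/(1 + λh₁).
Solve for λ: λE₁h₂ = E₂(1 + λh₁) → λ(E₁h₂ − E₂h₁) = E₂ → λ = E₂/(E₁h₂ − E₂h₁).
λ = 2.44/(1.79×10.5 − 2.44×1.29) = 2.44/15.65 = 0.1559 per s.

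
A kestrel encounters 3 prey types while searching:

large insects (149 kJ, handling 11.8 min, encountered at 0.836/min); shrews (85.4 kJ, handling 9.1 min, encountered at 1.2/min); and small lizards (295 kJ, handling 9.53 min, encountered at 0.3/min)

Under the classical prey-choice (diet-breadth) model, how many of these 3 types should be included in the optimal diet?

1

Profitabilities (E/h, kJ/min): small lizards 31, large insects 12.6, shrews 9.38. Add prey in this order while the next type's profitability exceeds the intake rate on those already taken.
Rate on top 1: 22.93. large insects: 12.6 < 22.93 → exclude; stop.
Optimal diet: small lizards — 1 of 3 types.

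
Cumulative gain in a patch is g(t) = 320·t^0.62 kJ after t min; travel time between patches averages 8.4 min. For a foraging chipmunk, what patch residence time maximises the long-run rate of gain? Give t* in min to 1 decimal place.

By the marginal value theorem, leave when the instantaneous gain rate g'(t) equals the habitat-wide average g(t)/(T + t).
g'(t) = 0.62·320·t^-0.38. Setting 0.62·320·t^-0.38 = 320·t^0.62/(8.4+t) gives 0.62(8.4+t) = t, so 0.38·t = 0.62×8.4.
t* = 0.62×8.4/0.38 = 13.71 min.

13.7 min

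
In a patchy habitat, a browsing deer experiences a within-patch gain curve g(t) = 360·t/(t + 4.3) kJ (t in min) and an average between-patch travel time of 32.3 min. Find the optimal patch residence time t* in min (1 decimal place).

11.8 min

By the marginal value theorem, leave when the instantaneous gain rate g'(t) equals the habitat-wide average g(t)/(T + t).
g'(t) = 360·4.3/(t + 4.3)². Setting 360·4.3/(t+4.3)² = 360t/[(t+4.3)(32.3+t)] gives 4.3(32.3+t) = t(t+4.3), so t² = 4.3×32.3 = 138.9.
t* = √138.9 = 11.79 min.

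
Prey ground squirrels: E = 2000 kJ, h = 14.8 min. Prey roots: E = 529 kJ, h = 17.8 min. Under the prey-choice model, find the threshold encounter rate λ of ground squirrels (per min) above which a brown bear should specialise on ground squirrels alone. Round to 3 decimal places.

0.019 per min

The zero-one rule: include roots iff E₂/h₂ > λE₁/(1+λh₁). Equality gives the switch point.
λE₁h₂ = E₂ + λE₂h₁ ⇒ λ = E₂/(E₁h₂ − E₂h₁) = 529/(3.56e+04 − 7829) = 0.01905 per min.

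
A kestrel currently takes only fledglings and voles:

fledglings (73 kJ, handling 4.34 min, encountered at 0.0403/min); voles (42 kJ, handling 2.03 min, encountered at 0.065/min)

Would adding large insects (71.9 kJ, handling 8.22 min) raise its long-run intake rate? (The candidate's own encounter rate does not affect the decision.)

On fledglings and voles alone, R = ΣλE/(1+Σλh) = 5.672/1.307 = 4.34 kJ/min.
Profitability of large insects: 71.9/8.22 = 8.747 kJ/min.
8.747 > 4.34, so adding large insects raises the average — include it.

Yes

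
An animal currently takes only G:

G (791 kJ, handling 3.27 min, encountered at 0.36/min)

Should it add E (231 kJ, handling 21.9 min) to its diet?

Intake rate on the current diet: R = (0.36×791) / (1 + 0.36×3.27) = 284.8/2.177 = 130.8 kJ/min.
E: E/h = 231/21.9 = 10.55 kJ/min.
Since 10.55 < R, time spent handling E is better spent searching.

No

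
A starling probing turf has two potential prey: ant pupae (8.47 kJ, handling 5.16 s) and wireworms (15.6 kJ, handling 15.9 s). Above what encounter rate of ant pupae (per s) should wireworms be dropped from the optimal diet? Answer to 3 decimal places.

0.288 per s

The zero-one rule: include wireworms iff E₂/h₂ > λE₁/(1+λh₁). Equality gives the switch point.
λE₁h₂ = E₂ + λE₂h₁ ⇒ λ = E₂/(E₁h₂ − E₂h₁) = 15.6/(134.7 − 80.5) = 0.2879 per s.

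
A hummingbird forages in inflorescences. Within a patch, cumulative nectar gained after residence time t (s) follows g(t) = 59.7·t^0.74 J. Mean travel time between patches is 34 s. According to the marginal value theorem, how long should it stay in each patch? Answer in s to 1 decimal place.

Maximise g(t)/(T+t): set derivative to zero → g'(t)(T+t) = g(t).
g'(t) = 0.74·59.7·t^-0.26. Setting 0.74·59.7·t^-0.26 = 59.7·t^0.74/(34+t) gives 0.74(34+t) = t, so 0.26·t = 0.74×34.
t* = 0.74×34/0.26 = 96.77 s.

96.8 s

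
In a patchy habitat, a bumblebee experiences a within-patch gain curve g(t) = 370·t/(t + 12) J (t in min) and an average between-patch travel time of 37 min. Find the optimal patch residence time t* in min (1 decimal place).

Maximise g(t)/(T+t): set derivative to zero → g'(t)(T+t) = g(t).
g'(t) = 370·12/(t + 12)². Setting 370·12/(t+12)² = 370t/[(t+12)(37+t)] gives 12(37+t) = t(t+12), so t² = 12×37 = 444.
t* = √444 = 21.07 min.

21.1 min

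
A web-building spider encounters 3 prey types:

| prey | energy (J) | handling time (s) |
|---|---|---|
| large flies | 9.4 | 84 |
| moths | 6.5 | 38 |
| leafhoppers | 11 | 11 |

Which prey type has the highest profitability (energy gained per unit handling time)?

In descending order of E/h:
leafhoppers: 11/11 = 1 J/s
moths: 6.5/38 = 0.171 J/s
large flies: 9.4/84 = 0.112 J/s

leafhoppers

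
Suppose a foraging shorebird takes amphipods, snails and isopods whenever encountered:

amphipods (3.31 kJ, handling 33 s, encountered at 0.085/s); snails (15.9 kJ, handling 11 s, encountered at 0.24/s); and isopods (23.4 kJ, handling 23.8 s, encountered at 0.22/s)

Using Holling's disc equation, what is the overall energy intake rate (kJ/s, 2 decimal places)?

0.79 kJ/s

R = Σλ_iE_i / (1 + Σλ_ih_i)
Numerator: 0.085×3.31 + 0.24×15.9 + 0.22×23.4 = 9.245
Denominator: 1 + 0.085×33 + 0.24×11 + 0.22×23.8 = 11.68
R = 9.245/11.68 = 0.7915 kJ/s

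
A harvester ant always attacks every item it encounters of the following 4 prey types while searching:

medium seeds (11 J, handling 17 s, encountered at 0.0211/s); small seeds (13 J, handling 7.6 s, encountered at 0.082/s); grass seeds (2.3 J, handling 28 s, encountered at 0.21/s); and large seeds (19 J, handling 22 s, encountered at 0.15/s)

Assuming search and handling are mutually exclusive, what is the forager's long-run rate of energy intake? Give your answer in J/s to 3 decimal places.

0.415 J/s

Energy encountered per unit search time: 0.0211×11 + 0.082×13 + 0.21×2.3 + 0.15×19 = 4.631 J/s.
Handling time per unit search time: 0.0211×17 + 0.082×7.6 + 0.21×28 + 0.15×22 = 10.16.
Rate = 4.631/(1 + 10.16) = 0.4149 J/s.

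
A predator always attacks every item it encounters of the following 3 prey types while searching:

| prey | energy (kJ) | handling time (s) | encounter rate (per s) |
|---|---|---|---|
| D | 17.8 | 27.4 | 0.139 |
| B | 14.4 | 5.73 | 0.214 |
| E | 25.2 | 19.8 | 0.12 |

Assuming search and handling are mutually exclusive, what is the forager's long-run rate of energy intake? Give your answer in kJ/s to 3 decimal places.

R = Σλ_iE_i / (1 + Σλ_ih_i)
Numerator: 0.139×17.8 + 0.214×14.4 + 0.12×25.2 = 8.58
Denominator: 1 + 0.139×27.4 + 0.214×5.73 + 0.12×19.8 = 8.411
R = 8.58/8.411 = 1.02 kJ/s

1.020 kJ/s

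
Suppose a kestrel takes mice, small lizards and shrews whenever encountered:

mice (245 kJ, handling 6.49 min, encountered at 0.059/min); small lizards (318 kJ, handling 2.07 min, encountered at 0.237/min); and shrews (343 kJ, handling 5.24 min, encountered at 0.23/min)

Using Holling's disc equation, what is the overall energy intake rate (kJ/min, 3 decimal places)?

54.799 kJ/min

R = Σλ_iE_i / (1 + Σλ_ih_i)
Numerator: 0.059×245 + 0.237×318 + 0.23×343 = 168.7
Denominator: 1 + 0.059×6.49 + 0.237×2.07 + 0.23×5.24 = 3.079
R = 168.7/3.079 = 54.8 kJ/min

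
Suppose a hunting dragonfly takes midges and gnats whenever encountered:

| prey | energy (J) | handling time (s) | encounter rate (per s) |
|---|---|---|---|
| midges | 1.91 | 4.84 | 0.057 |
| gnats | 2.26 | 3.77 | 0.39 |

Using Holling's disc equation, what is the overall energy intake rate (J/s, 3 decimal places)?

0.361 J/s

R = (0.057×1.91 + 0.39×2.26) / (1 + 0.057×4.84 + 0.39×3.77) = 0.9903/2.746 = 0.3606 J/s.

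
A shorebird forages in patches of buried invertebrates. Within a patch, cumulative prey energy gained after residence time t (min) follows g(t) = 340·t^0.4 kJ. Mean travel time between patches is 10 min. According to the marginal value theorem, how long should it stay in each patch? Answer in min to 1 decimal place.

6.7 min

Maximise g(t)/(T+t): set derivative to zero → g'(t)(T+t) = g(t).
g'(t) = 0.4·340·t^-0.6. Setting 0.4·340·t^-0.6 = 340·t^0.4/(10+t) gives 0.4(10+t) = t, so 0.60·t = 0.4×10.
t* = 0.4×10/0.60 = 6.667 min.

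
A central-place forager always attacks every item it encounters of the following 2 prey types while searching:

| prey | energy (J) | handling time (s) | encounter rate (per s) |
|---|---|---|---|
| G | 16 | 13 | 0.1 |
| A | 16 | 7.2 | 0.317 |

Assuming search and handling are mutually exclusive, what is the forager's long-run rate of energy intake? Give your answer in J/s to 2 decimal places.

1.46 J/s

Energy encountered per unit search time: 0.1×16 + 0.317×16 = 6.672 J/s.
Handling time per unit search time: 0.1×13 + 0.317×7.2 = 3.582.
Rate = 6.672/(1 + 3.582) = 1.456 J/s.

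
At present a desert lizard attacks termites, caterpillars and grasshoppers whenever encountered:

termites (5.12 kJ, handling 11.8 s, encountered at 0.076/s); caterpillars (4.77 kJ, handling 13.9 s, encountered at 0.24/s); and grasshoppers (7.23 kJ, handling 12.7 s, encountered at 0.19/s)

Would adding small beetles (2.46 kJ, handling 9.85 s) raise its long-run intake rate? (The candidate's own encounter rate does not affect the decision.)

No

On termites, caterpillars and grasshoppers alone, R = ΣλE/(1+Σλh) = 2.908/7.646 = 0.3803 kJ/s.
Profitability of small beetles: 2.46/9.85 = 0.2497 kJ/s.
0.2497 < 0.3803, so adding small beetles would lower the average — exclude it.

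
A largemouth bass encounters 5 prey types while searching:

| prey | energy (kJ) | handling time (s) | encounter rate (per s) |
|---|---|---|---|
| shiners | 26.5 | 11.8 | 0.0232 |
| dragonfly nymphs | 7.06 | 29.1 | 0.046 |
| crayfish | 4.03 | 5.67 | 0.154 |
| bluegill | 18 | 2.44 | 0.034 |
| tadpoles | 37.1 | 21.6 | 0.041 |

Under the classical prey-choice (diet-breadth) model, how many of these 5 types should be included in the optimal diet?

3

Rank by E/h (kJ/s): bluegill 7.38, shiners 2.25, tadpoles 1.72, crayfish 0.711, dragonfly nymphs 0.243. Include each in turn until the next type's E/h falls below the running intake rate.
Rate on top 1: 0.5651. shiners: 2.25 > 0.5651 → include.
Rate on top 2: 0.9042. tadpoles: 1.72 > 0.9042 → include.
Rate on top 3: 1.225. crayfish: 0.711 < 1.225 → exclude; stop.
Optimal diet: bluegill, shiners, tadpoles — 3 of 5 types.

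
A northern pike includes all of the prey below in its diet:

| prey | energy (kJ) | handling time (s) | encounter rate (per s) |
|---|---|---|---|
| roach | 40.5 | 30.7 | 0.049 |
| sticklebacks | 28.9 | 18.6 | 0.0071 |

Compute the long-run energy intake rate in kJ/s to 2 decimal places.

0.83 kJ/s

R = (0.049×40.5 + 0.0071×28.9) / (1 + 0.049×30.7 + 0.0071×18.6) = 2.19/2.636 = 0.8306 kJ/s.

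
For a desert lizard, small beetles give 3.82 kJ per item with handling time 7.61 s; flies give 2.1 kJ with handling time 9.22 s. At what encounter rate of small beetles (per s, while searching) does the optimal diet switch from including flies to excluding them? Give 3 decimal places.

Drop flies once their profitability E₂/h₂ falls below the rate achievable on small beetles alone: E₂/h₂ = λE₁/(1 + λh₁).
Solve for λ: λE₁h₂ = E₂(1 + λh₁) → λ(E₁h₂ − E₂h₁) = E₂ → λ = E₂/(E₁h₂ − E₂h₁).
λ = 2.1/(3.82×9.22 − 2.1×7.61) = 2.1/19.24 = 0.1092 per s.

0.109 per s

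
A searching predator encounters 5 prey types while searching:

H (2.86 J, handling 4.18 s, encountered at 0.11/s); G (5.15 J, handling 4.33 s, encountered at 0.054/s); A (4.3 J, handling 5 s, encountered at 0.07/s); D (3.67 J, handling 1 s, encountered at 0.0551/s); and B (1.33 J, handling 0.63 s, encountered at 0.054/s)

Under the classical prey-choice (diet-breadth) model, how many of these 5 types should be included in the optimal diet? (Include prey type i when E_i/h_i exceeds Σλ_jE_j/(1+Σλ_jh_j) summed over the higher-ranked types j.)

5

Rank by E/h (J/s): D 3.67, B 2.11, G 1.19, A 0.86, H 0.684. Include each in turn until the next type's E/h falls below the running intake rate.
Rate on top 1: 0.1917. B: 2.11 > 0.1917 → include.
Rate on top 2: 0.2516. G: 1.19 > 0.2516 → include.
Rate on top 3: 0.4174. A: 0.86 > 0.4174 → include.
Rate on top 4: 0.51. H: 0.684 > 0.51 → include.
Optimal diet: D, B, G, A, H — 5 of 5 types.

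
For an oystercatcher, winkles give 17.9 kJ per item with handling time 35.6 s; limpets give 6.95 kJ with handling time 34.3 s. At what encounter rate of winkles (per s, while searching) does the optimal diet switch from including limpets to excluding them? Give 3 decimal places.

0.019 per s

Drop limpets once their profitability E₂/h₂ falls below the rate achievable on winkles alone: E₂/h₂ = λE₁/(1 + λh₁).
Solve for λ: λE₁h₂ = E₂(1 + λh₁) → λ(E₁h₂ − E₂h₁) = E₂ → λ = E₂/(E₁h₂ − E₂h₁).
λ = 6.95/(17.9×34.3 − 6.95×35.6) = 6.95/366.5 = 0.01896 per s.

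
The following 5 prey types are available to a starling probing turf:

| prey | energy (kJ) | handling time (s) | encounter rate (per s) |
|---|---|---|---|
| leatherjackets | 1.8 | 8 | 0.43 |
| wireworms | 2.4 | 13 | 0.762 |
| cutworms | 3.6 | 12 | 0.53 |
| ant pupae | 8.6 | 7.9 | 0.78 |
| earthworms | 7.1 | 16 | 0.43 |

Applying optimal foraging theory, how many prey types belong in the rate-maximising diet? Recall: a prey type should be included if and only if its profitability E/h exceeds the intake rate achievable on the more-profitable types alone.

1

E/h in descending order: ant pupae 1.09, earthworms 0.444, cutworms 0.3, leatherjackets 0.225, wireworms 0.185 kJ/s. The optimal diet is the largest prefix of this list for which every included type satisfies E_i/h_i > R on the types above it.
Rate on top 1: 0.9366. earthworms: 0.444 < 0.9366 → exclude; stop.
Optimal diet: ant pupae — 1 of 5 types.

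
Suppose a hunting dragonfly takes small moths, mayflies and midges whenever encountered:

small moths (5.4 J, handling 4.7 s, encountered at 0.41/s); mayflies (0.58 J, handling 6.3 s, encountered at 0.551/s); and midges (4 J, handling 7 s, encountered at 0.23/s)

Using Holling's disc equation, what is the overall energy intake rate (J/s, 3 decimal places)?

Energy encountered per unit search time: 0.41×5.4 + 0.551×0.58 + 0.23×4 = 3.454 J/s.
Handling time per unit search time: 0.41×4.7 + 0.551×6.3 + 0.23×7 = 7.008.
Rate = 3.454/(1 + 7.008) = 0.4313 J/s.

0.431 J/s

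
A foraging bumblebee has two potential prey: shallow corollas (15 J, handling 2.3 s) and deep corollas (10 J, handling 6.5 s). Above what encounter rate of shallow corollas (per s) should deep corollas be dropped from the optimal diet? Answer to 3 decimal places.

0.134 per s

The zero-one rule: include deep corollas iff E₂/h₂ > λE₁/(1+λh₁). Equality gives the switch point.
λE₁h₂ = E₂ + λE₂h₁ ⇒ λ = E₂/(E₁h₂ − E₂h₁) = 10/(97.5 − 23) = 0.1342 per s.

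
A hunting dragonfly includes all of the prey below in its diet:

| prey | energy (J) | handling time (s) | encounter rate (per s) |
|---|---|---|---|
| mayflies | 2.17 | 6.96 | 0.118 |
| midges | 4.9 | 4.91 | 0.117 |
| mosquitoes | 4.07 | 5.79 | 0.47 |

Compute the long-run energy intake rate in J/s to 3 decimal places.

Energy encountered per unit search time: 0.118×2.17 + 0.117×4.9 + 0.47×4.07 = 2.742 J/s.
Handling time per unit search time: 0.118×6.96 + 0.117×4.91 + 0.47×5.79 = 4.117.
Rate = 2.742/(1 + 4.117) = 0.5359 J/s.

0.536 J/s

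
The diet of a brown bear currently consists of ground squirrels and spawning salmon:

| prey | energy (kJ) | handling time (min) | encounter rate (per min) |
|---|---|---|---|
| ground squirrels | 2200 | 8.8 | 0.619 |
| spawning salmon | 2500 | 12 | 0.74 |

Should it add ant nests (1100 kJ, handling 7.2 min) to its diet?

Current rate: (0.619×2200 + 0.74×2500)/(1 + 0.619×8.8 + 0.74×12) = 209.5 kJ/min.
ant nests: E/h = 1100/7.2 = 152.8 kJ/min.
Since 152.8 < R, time spent handling ant nests is better spent searching.

No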